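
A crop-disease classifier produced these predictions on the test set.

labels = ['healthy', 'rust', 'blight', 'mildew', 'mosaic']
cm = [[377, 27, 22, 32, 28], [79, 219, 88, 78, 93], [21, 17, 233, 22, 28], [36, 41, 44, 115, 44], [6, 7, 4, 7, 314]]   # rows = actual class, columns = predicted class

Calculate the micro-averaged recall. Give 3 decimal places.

0.635

Micro-averaging pools counts across classes: ΣTP=1258, ΣFP=724, ΣFN=724.
Micro-recall = TP/(TP+FN) on pooled counts = 0.635 (equals overall accuracy in single-label multiclass).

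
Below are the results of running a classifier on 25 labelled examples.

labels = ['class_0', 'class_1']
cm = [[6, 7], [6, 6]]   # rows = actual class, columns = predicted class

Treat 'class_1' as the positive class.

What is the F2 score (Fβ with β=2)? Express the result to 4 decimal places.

Fβ = (1+β²)·TP / ((1+β²)·TP + β²·FN + FP), with β²=4
= 5·6 / (5·6 + 4·6 + 7) = 0.4918

0.4918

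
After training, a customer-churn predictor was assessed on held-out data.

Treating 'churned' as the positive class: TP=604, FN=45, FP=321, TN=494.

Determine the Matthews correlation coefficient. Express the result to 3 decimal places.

MCC = (TP·TN − FP·FN) / √((TP+FP)(TP+FN)(TN+FP)(TN+FN))
Numerator = 604·494 − 321·45 = 283931
Denominator = √(925·649·815·539) = √263713767625 = 513530.6881
MCC = 283931 / 513530.6881 = 0.553

0.553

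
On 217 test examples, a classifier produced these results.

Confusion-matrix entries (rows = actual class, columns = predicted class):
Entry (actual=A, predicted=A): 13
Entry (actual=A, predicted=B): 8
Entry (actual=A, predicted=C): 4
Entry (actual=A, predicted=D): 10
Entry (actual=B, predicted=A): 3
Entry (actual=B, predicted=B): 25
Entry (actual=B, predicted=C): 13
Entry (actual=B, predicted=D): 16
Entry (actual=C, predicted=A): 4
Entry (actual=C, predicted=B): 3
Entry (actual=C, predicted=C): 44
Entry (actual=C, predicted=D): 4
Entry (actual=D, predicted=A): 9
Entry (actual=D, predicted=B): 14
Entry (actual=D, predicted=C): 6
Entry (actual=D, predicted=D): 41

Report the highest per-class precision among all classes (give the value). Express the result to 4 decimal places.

0.6567

Per-class precision (TP/(TP+FP)):
  A: TP=13, FP=3+4+9=16 → 13/29 = 0.44828
  B: TP=25, FP=8+3+14=25 → 25/50 = 0.50000
  C: TP=44, FP=4+13+6=23 → 44/67 = 0.65672
  D: TP=41, FP=10+16+4=30 → 41/71 = 0.57746
Highest is class 'C' with precision = 0.6567.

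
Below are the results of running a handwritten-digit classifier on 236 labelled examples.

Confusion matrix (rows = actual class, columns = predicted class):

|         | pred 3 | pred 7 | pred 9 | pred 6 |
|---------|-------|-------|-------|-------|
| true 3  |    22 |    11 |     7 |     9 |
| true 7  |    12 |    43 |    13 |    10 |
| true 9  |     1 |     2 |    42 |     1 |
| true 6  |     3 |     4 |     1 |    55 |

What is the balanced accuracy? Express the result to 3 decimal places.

0.697

Balanced accuracy = mean of per-class recall.
  3: recall = 22/49 = 0.4490
  7: recall = 43/78 = 0.5513
  9: recall = 42/46 = 0.9130
  6: recall = 55/63 = 0.8730
Mean = (0.4490 + 0.5513 + 0.9130 + 0.8730) / 4 = 0.697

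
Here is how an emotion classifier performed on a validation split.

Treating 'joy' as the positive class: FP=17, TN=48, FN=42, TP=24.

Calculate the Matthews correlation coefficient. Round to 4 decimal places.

MCC = (TP·TN − FP·FN) / √((TP+FP)(TP+FN)(TN+FP)(TN+FN))
Numerator = 24·48 − 17·42 = 438
Denominator = √(41·66·65·90) = √15830100 = 3978.7058
MCC = 438 / 3978.7058 = 0.1101

0.1101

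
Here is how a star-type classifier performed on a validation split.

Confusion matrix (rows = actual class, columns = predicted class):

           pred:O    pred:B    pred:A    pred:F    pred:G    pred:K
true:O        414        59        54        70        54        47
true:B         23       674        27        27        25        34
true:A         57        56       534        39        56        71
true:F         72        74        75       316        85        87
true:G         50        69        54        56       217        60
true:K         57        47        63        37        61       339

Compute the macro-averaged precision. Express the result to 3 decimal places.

Per-class precision (TP/(TP+FP)):
  O: TP=414, FP=23+57+72+50+57=259 → 414/673 = 0.6152
  B: TP=674, FP=59+56+74+69+47=305 → 674/979 = 0.6885
  A: TP=534, FP=54+27+75+54+63=273 → 534/807 = 0.6617
  F: TP=316, FP=70+27+39+56+37=229 → 316/545 = 0.5798
  G: TP=217, FP=54+25+56+85+61=281 → 217/498 = 0.4357
  K: TP=339, FP=47+34+71+87+60=299 → 339/638 = 0.5313
Macro-precision = mean = (0.6152 + 0.6885 + 0.6617 + 0.5798 + 0.4357 + 0.5313) / 6 = 0.585

0.585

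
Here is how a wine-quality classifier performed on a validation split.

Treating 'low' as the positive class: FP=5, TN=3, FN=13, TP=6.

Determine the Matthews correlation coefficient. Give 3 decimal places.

-0.287

MCC = (TP·TN − FP·FN) / √((TP+FP)(TP+FN)(TN+FP)(TN+FN))
Numerator = 6·3 − 5·13 = -47
Denominator = √(11·19·8·16) = √26752 = 163.5604
MCC = -47 / 163.5604 = -0.287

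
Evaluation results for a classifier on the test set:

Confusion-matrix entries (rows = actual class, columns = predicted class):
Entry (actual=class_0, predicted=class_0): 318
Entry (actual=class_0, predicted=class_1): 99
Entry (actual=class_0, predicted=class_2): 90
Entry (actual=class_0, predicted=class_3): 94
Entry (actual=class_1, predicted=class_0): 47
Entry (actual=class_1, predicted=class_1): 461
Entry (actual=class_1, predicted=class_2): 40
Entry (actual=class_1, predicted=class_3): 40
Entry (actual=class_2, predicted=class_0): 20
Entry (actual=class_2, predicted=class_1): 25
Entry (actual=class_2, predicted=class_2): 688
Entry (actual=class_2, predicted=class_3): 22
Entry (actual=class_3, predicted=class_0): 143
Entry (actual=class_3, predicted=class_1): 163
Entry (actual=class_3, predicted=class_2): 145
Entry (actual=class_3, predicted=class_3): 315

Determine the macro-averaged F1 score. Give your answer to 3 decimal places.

Per-class F1 score (2·TP/(2·TP+FP+FN)):
  class_0: TP=318, FP=47+20+143=210, FN=99+90+94=283 → 636/1129 = 0.5633
  class_1: TP=461, FP=99+25+163=287, FN=47+40+40=127 → 922/1336 = 0.6901
  class_2: TP=688, FP=90+40+145=275, FN=20+25+22=67 → 1376/1718 = 0.8009
  class_3: TP=315, FP=94+40+22=156, FN=143+163+145=451 → 630/1237 = 0.5093
Macro-F1 score = mean = (0.5633 + 0.6901 + 0.8009 + 0.5093) / 4 = 0.641

0.641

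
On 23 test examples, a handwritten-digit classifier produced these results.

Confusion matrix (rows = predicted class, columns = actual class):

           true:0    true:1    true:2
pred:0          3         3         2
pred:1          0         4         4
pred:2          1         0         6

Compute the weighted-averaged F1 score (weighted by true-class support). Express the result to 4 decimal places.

0.5788

Per-class F1 score (2·TP/(2·TP+FP+FN)):
  0: TP=3, FP=3+2=5, FN=0+1=1 → 6/12 = 0.50000
  1: TP=4, FP=0+4=4, FN=3+0=3 → 8/15 = 0.53333
  2: TP=6, FP=1+0=1, FN=2+4=6 → 12/19 = 0.63158
Weighted-F1 score = Σ (supportᵢ/N)·F1 scoreᵢ with N=23: (4/23)·0.50000 + (7/23)·0.53333 + (12/23)·0.63158 = 0.5788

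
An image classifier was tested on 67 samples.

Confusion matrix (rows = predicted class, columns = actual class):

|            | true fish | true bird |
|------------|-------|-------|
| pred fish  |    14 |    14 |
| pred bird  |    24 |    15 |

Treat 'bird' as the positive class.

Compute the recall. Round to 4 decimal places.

Recall = TP/(TP+FN) = 15/(15+14) = 15/29 = 0.5172

0.5172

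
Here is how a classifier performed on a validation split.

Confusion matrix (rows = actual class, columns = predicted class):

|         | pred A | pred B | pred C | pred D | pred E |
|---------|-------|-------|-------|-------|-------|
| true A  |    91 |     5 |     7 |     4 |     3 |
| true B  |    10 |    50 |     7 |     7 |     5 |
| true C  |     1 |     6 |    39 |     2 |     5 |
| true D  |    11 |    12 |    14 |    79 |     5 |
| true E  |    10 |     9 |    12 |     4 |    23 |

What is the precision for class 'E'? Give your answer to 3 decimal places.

precision = TP/(TP+FP).
E: TP=23, FP=3+5+5+5=18 → 23/41 = 0.5610

0.561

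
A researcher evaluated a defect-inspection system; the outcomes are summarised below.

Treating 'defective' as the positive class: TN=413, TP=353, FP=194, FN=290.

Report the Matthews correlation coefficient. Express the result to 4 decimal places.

0.2311

MCC = (TP·TN − FP·FN) / √((TP+FP)(TP+FN)(TN+FP)(TN+FN))
Numerator = 353·413 − 194·290 = 89529
Denominator = √(547·643·607·703) = √150086736841 = 387410.2952
MCC = 89529 / 387410.2952 = 0.2311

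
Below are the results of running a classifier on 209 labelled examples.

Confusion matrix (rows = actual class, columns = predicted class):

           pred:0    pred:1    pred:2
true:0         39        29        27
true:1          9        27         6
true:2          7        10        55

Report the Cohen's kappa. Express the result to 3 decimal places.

Observed agreement pₒ = trace/N = 121/209 = 0.5789
Expected agreement pₑ = Σ (rowᵢ·colᵢ)/N² = (95·55 + 42·66 + 72·88)/209² = 0.3281
κ = (pₒ − pₑ)/(1 − pₑ) = (0.5789 − 0.3281)/(1 − 0.3281) = 0.373

0.373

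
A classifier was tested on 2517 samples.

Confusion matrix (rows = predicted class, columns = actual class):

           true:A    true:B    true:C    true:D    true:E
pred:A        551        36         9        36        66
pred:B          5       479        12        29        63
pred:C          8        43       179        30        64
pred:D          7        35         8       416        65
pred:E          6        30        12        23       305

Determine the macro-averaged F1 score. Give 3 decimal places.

0.749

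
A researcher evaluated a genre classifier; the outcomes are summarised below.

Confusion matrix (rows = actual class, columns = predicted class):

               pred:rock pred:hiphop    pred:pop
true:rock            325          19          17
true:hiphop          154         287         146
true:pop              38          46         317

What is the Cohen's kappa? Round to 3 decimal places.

Observed agreement pₒ = trace/N = 929/1349 = 0.6887
Expected agreement pₑ = Σ (rowᵢ·colᵢ)/N² = (361·517 + 587·352 + 401·480)/1349² = 0.3219
κ = (pₒ − pₑ)/(1 − pₑ) = (0.6887 − 0.3219)/(1 − 0.3219) = 0.541

0.541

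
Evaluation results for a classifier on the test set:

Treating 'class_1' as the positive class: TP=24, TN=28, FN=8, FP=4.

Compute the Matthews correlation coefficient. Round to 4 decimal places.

MCC = (TP·TN − FP·FN) / √((TP+FP)(TP+FN)(TN+FP)(TN+FN))
Numerator = 24·28 − 4·8 = 640
Denominator = √(28·32·32·36) = √1032192 = 1015.9685
MCC = 640 / 1015.9685 = 0.6299

0.6299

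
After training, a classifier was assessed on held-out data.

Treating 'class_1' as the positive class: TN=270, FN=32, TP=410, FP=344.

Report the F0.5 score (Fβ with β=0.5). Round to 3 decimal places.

Fβ = (1+β²)·TP / ((1+β²)·TP + β²·FN + FP), with β²=1/4
= 1.25·410 / (1.25·410 + 0.25·32 + 344) = 0.593

0.593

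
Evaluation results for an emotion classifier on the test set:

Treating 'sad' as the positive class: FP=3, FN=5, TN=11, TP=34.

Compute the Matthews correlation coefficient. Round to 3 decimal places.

0.631

MCC = (TP·TN − FP·FN) / √((TP+FP)(TP+FN)(TN+FP)(TN+FN))
Numerator = 34·11 − 3·5 = 359
Denominator = √(37·39·14·16) = √323232 = 568.5350
MCC = 359 / 568.5350 = 0.631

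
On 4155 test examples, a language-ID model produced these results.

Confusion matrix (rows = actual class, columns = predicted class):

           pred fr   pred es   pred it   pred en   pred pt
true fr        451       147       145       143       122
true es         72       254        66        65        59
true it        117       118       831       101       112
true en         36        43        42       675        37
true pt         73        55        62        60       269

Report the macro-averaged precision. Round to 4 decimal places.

0.5669

Per-class precision (TP/(TP+FP)):
  fr: TP=451, FP=72+117+36+73=298 → 451/749 = 0.60214
  es: TP=254, FP=147+118+43+55=363 → 254/617 = 0.41167
  it: TP=831, FP=145+66+42+62=315 → 831/1146 = 0.72513
  en: TP=675, FP=143+65+101+60=369 → 675/1044 = 0.64655
  pt: TP=269, FP=122+59+112+37=330 → 269/599 = 0.44908
Macro-precision = mean = (0.60214 + 0.41167 + 0.72513 + 0.64655 + 0.44908) / 5 = 0.5669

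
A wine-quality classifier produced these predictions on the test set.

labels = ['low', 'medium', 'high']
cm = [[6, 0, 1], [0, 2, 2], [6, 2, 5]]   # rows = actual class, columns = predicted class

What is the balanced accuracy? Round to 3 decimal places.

Balanced accuracy = mean of per-class recall.
  low: recall = 6/7 = 0.8571
  medium: recall = 2/4 = 0.5000
  high: recall = 5/13 = 0.3846
Mean = (0.8571 + 0.5000 + 0.3846) / 3 = 0.581

0.581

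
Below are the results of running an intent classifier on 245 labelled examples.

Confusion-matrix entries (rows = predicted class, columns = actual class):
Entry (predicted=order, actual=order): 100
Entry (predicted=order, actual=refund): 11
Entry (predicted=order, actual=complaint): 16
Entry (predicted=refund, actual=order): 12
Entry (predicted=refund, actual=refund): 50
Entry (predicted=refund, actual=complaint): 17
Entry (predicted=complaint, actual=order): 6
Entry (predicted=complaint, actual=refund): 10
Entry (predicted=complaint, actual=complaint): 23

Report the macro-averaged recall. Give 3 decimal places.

Per-class recall (TP/(TP+FN)):
  order: TP=100, FN=12+6=18 → 100/118 = 0.8475
  refund: TP=50, FN=11+10=21 → 50/71 = 0.7042
  complaint: TP=23, FN=16+17=33 → 23/56 = 0.4107
Macro-recall = mean = (0.8475 + 0.7042 + 0.4107) / 3 = 0.654

0.654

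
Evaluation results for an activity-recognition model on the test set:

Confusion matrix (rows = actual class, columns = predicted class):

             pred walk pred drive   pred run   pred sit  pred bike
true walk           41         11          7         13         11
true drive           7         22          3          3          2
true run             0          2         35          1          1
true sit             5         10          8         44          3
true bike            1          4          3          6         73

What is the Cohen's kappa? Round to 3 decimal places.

Observed agreement pₒ = trace/N = 215/316 = 0.6804
Expected agreement pₑ = Σ (rowᵢ·colᵢ)/N² = (83·54 + 37·49 + 39·56 + 70·67 + 87·90)/316² = 0.2103
κ = (pₒ − pₑ)/(1 − pₑ) = (0.6804 − 0.2103)/(1 − 0.2103) = 0.595

0.595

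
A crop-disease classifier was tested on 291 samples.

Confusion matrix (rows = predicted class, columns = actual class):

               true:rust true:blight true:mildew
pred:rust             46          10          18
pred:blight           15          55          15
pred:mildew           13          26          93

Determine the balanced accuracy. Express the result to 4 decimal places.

0.6547

Balanced accuracy = mean of per-class recall.
  rust: recall = 46/74 = 0.62162
  blight: recall = 55/91 = 0.60440
  mildew: recall = 93/126 = 0.73810
Mean = (0.62162 + 0.60440 + 0.73810) / 3 = 0.6547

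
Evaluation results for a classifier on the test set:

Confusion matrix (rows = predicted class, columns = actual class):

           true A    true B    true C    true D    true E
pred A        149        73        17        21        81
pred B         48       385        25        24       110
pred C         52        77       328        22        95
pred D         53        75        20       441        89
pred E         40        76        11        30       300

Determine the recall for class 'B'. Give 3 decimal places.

recall = TP/(TP+FN).
B: TP=385, FN=73+77+75+76=301 → 385/686 = 0.5612

0.561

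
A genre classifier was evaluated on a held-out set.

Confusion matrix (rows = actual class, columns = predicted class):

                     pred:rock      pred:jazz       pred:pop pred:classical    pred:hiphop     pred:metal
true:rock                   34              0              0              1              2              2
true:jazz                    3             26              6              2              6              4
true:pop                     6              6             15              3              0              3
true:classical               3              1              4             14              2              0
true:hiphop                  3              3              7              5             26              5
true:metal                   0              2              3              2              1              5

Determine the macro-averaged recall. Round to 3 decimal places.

0.563

Per-class recall (TP/(TP+FN)):
  rock: TP=34, FN=0+0+1+2+2=5 → 34/39 = 0.8718
  jazz: TP=26, FN=3+6+2+6+4=21 → 26/47 = 0.5532
  pop: TP=15, FN=6+6+3+0+3=18 → 15/33 = 0.4545
  classical: TP=14, FN=3+1+4+2+0=10 → 14/24 = 0.5833
  hiphop: TP=26, FN=3+3+7+5+5=23 → 26/49 = 0.5306
  metal: TP=5, FN=0+2+3+2+1=8 → 5/13 = 0.3846
Macro-recall = mean = (0.8718 + 0.5532 + 0.4545 + 0.5833 + 0.5306 + 0.3846) / 6 = 0.563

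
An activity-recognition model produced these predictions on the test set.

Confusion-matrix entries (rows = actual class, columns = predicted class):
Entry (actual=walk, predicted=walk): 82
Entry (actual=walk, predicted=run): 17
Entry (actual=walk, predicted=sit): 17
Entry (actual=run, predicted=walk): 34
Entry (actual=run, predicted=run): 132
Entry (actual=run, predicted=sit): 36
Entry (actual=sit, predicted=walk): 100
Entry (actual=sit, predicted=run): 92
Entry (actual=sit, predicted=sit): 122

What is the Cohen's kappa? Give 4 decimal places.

Observed agreement pₒ = trace/N = 336/632 = 0.53165
Expected agreement pₑ = Σ (rowᵢ·colᵢ)/N² = (116·216 + 202·241 + 314·175)/632² = 0.32218
κ = (pₒ − pₑ)/(1 − pₑ) = (0.53165 − 0.32218)/(1 − 0.32218) = 0.3090

0.3090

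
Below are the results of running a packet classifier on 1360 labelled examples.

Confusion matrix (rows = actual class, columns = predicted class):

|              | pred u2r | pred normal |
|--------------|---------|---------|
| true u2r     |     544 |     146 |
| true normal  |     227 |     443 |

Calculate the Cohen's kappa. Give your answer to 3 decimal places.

Observed agreement pₒ = trace/N = 987/1360 = 0.7257
Expected agreement pₑ = Σ (rowᵢ·colᵢ)/N² = (690·771 + 670·589)/1360² = 0.5010
κ = (pₒ − pₑ)/(1 − pₑ) = (0.7257 − 0.5010)/(1 − 0.5010) = 0.450

0.450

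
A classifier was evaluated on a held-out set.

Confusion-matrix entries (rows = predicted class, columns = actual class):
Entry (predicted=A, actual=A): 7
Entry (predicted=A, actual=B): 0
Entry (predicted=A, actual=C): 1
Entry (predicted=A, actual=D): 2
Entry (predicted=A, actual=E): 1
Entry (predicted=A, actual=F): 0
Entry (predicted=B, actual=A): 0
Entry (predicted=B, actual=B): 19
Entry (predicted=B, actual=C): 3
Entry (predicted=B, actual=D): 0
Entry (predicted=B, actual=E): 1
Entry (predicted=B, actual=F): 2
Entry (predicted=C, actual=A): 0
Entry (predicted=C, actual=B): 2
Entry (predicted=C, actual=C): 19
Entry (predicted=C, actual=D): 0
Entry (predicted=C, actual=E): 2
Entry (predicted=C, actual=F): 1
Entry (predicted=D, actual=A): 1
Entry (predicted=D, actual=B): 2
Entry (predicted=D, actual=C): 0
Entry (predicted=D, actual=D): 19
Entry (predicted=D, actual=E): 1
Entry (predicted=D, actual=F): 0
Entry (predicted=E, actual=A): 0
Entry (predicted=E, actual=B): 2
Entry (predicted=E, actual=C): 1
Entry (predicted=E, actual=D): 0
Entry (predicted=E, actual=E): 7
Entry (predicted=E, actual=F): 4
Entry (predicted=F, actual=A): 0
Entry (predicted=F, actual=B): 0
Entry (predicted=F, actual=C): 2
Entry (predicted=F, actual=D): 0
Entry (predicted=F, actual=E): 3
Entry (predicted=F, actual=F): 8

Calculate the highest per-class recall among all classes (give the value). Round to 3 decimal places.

0.905

Per-class recall (TP/(TP+FN)):
  A: TP=7, FN=0+0+1+0+0=1 → 7/8 = 0.8750
  B: TP=19, FN=0+2+2+2+0=6 → 19/25 = 0.7600
  C: TP=19, FN=1+3+0+1+2=7 → 19/26 = 0.7308
  D: TP=19, FN=2+0+0+0+0=2 → 19/21 = 0.9048
  E: TP=7, FN=1+1+2+1+3=8 → 7/15 = 0.4667
  F: TP=8, FN=0+2+1+0+4=7 → 8/15 = 0.5333
Highest is class 'D' with recall = 0.905.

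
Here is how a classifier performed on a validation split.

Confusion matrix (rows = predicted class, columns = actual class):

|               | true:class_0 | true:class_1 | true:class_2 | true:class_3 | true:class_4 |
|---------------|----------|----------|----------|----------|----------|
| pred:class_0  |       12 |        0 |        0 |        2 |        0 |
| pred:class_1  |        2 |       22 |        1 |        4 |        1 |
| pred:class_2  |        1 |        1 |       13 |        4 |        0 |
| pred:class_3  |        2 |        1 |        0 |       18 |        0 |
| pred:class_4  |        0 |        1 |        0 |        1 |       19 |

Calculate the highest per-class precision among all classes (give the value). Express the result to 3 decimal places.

Per-class precision (TP/(TP+FP)):
  class_0: TP=12, FP=0+0+2+0=2 → 12/14 = 0.8571
  class_1: TP=22, FP=2+1+4+1=8 → 22/30 = 0.7333
  class_2: TP=13, FP=1+1+4+0=6 → 13/19 = 0.6842
  class_3: TP=18, FP=2+1+0+0=3 → 18/21 = 0.8571
  class_4: TP=19, FP=0+1+0+1=2 → 19/21 = 0.9048
Highest is class 'class_4' with precision = 0.905.

0.905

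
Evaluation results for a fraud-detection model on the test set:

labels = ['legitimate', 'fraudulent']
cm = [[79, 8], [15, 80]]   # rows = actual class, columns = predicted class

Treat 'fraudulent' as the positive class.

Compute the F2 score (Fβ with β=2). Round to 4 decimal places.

Fβ = (1+β²)·TP / ((1+β²)·TP + β²·FN + FP), with β²=4
= 5·80 / (5·80 + 4·15 + 8) = 0.8547

0.8547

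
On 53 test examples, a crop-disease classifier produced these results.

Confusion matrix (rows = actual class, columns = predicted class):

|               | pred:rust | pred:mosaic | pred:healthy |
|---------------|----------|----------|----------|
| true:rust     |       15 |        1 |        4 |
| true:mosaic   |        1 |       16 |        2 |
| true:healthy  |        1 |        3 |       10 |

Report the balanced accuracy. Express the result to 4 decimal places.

0.7688

Balanced accuracy = mean of per-class recall.
  rust: recall = 15/20 = 0.75000
  mosaic: recall = 16/19 = 0.84211
  healthy: recall = 10/14 = 0.71429
Mean = (0.75000 + 0.84211 + 0.71429) / 3 = 0.7688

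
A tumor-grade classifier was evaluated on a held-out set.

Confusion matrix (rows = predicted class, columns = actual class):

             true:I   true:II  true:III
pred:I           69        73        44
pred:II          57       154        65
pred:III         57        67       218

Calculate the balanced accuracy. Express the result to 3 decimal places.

Balanced accuracy = mean of per-class recall.
  I: recall = 69/183 = 0.3770
  II: recall = 154/294 = 0.5238
  III: recall = 218/327 = 0.6667
Mean = (0.3770 + 0.5238 + 0.6667) / 3 = 0.523

0.523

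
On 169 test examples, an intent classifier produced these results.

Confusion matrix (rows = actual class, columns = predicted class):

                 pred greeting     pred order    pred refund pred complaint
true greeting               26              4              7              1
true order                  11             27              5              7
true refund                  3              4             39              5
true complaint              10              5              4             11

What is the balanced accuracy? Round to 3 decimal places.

Balanced accuracy = mean of per-class recall.
  greeting: recall = 26/38 = 0.6842
  order: recall = 27/50 = 0.5400
  refund: recall = 39/51 = 0.7647
  complaint: recall = 11/30 = 0.3667
Mean = (0.6842 + 0.5400 + 0.7647 + 0.3667) / 4 = 0.589

0.589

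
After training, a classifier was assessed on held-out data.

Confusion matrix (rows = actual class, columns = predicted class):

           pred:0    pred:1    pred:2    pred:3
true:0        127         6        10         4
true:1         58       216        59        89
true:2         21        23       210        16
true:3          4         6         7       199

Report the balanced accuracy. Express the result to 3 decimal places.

0.769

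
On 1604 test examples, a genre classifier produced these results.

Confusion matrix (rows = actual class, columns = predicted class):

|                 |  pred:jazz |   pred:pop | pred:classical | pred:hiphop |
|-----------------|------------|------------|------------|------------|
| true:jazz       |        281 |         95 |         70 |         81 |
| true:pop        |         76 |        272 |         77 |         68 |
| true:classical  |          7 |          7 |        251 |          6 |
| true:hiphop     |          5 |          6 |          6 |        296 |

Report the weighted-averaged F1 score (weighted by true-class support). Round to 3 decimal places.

0.674

Per-class F1 score (2·TP/(2·TP+FP+FN)):
  jazz: TP=281, FP=76+7+5=88, FN=95+70+81=246 → 562/896 = 0.6272
  pop: TP=272, FP=95+7+6=108, FN=76+77+68=221 → 544/873 = 0.6231
  classical: TP=251, FP=70+77+6=153, FN=7+7+6=20 → 502/675 = 0.7437
  hiphop: TP=296, FP=81+68+6=155, FN=5+6+6=17 → 592/764 = 0.7749
Weighted-F1 score = Σ (supportᵢ/N)·F1 scoreᵢ with N=1604: (527/1604)·0.6272 + (493/1604)·0.6231 + (271/1604)·0.7437 + (313/1604)·0.7749 = 0.674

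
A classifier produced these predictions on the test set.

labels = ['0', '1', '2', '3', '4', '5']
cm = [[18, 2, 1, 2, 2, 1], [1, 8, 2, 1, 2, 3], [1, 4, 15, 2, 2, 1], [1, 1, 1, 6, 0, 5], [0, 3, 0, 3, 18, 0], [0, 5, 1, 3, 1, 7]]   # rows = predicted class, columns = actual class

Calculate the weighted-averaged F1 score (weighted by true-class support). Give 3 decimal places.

0.574

Per-class F1 score (2·TP/(2·TP+FP+FN)):
  0: TP=18, FP=2+1+2+2+1=8, FN=1+1+1+0+0=3 → 36/47 = 0.7660
  1: TP=8, FP=1+2+1+2+3=9, FN=2+4+1+3+5=15 → 16/40 = 0.4000
  2: TP=15, FP=1+4+2+2+1=10, FN=1+2+1+0+1=5 → 30/45 = 0.6667
  3: TP=6, FP=1+1+1+0+5=8, FN=2+1+2+3+3=11 → 12/31 = 0.3871
  4: TP=18, FP=0+3+0+3+0=6, FN=2+2+2+0+1=7 → 36/49 = 0.7347
  5: TP=7, FP=0+5+1+3+1=10, FN=1+3+1+5+0=10 → 14/34 = 0.4118
Weighted-F1 score = Σ (supportᵢ/N)·F1 scoreᵢ with N=123: (21/123)·0.7660 + (23/123)·0.4000 + (20/123)·0.6667 + (17/123)·0.3871 + (25/123)·0.7347 + (17/123)·0.4118 = 0.574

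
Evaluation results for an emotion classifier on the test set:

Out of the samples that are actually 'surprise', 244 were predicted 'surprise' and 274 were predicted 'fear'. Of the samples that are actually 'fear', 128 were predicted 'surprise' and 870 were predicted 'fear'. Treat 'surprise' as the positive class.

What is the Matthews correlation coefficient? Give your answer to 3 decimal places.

MCC = (TP·TN − FP·FN) / √((TP+FP)(TP+FN)(TN+FP)(TN+FN))
Numerator = 244·870 − 128·274 = 177208
Denominator = √(372·518·998·1144) = √220003335552 = 469045.1317
MCC = 177208 / 469045.1317 = 0.378

0.378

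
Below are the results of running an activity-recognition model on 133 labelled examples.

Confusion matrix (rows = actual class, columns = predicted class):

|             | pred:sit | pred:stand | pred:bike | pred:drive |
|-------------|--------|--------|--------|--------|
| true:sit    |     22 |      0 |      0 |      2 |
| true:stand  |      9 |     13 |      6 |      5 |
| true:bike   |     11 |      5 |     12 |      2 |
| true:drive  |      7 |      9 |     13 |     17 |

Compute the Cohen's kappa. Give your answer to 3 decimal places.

Observed agreement pₒ = trace/N = 64/133 = 0.4812
Expected agreement pₑ = Σ (rowᵢ·colᵢ)/N² = (24·49 + 33·27 + 30·31 + 46·26)/133² = 0.2370
κ = (pₒ − pₑ)/(1 − pₑ) = (0.4812 − 0.2370)/(1 − 0.2370) = 0.320

0.320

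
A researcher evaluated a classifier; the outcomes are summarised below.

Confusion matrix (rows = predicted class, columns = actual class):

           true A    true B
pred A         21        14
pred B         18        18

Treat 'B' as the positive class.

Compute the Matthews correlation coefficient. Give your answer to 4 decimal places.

0.1005

MCC = (TP·TN − FP·FN) / √((TP+FP)(TP+FN)(TN+FP)(TN+FN))
Numerator = 18·21 − 18·14 = 126
Denominator = √(36·32·39·35) = √1572480 = 1253.9856
MCC = 126 / 1253.9856 = 0.1005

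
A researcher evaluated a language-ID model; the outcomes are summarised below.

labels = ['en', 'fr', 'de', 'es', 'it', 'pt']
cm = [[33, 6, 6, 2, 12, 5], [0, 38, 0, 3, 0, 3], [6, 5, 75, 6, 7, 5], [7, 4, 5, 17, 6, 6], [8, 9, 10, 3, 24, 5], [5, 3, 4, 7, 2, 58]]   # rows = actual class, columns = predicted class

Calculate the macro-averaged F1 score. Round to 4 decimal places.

0.5893

Per-class F1 score (2·TP/(2·TP+FP+FN)):
  en: TP=33, FP=0+6+7+8+5=26, FN=6+6+2+12+5=31 → 66/123 = 0.53659
  fr: TP=38, FP=6+5+4+9+3=27, FN=0+0+3+0+3=6 → 76/109 = 0.69725
  de: TP=75, FP=6+0+5+10+4=25, FN=6+5+6+7+5=29 → 150/204 = 0.73529
  es: TP=17, FP=2+3+6+3+7=21, FN=7+4+5+6+6=28 → 34/83 = 0.40964
  it: TP=24, FP=12+0+7+6+2=27, FN=8+9+10+3+5=35 → 48/110 = 0.43636
  pt: TP=58, FP=5+3+5+6+5=24, FN=5+3+4+7+2=21 → 116/161 = 0.72050
Macro-F1 score = mean = (0.53659 + 0.69725 + 0.73529 + 0.40964 + 0.43636 + 0.72050) / 6 = 0.5893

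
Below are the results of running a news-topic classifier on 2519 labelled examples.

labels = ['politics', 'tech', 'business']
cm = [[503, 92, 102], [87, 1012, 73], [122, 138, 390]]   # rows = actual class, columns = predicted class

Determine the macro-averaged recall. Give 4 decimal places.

0.7284

Per-class recall (TP/(TP+FN)):
  politics: TP=503, FN=92+102=194 → 503/697 = 0.72166
  tech: TP=1012, FN=87+73=160 → 1012/1172 = 0.86348
  business: TP=390, FN=122+138=260 → 390/650 = 0.60000
Macro-recall = mean = (0.72166 + 0.86348 + 0.60000) / 3 = 0.7284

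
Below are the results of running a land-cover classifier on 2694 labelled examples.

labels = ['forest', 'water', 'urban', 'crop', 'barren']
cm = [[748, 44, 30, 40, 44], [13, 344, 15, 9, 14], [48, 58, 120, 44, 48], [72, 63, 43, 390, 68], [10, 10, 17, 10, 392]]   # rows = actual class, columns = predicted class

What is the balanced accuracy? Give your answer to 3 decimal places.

0.716

Balanced accuracy = mean of per-class recall.
  forest: recall = 748/906 = 0.8256
  water: recall = 344/395 = 0.8709
  urban: recall = 120/318 = 0.3774
  crop: recall = 390/636 = 0.6132
  barren: recall = 392/439 = 0.8929
Mean = (0.8256 + 0.8709 + 0.3774 + 0.6132 + 0.8929) / 5 = 0.716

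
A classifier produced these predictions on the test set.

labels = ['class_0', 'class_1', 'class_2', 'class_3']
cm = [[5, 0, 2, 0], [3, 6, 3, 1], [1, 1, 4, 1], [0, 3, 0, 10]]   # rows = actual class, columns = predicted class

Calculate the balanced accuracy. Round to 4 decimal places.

Balanced accuracy = mean of per-class recall.
  class_0: recall = 5/7 = 0.71429
  class_1: recall = 6/13 = 0.46154
  class_2: recall = 4/7 = 0.57143
  class_3: recall = 10/13 = 0.76923
Mean = (0.71429 + 0.46154 + 0.57143 + 0.76923) / 4 = 0.6291

0.6291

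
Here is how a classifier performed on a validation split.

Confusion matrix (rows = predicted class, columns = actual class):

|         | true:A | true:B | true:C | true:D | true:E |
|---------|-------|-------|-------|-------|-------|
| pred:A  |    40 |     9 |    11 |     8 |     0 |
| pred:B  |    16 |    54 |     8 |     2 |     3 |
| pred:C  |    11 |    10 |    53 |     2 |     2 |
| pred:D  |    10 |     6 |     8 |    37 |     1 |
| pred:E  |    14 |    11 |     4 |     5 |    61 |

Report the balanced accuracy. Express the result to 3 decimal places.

0.653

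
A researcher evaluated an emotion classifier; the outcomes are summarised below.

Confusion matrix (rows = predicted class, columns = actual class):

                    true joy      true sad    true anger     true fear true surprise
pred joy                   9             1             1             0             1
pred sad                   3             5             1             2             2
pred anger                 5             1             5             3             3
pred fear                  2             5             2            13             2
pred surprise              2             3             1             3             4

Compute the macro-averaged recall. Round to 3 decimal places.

Per-class recall (TP/(TP+FN)):
  joy: TP=9, FN=3+5+2+2=12 → 9/21 = 0.4286
  sad: TP=5, FN=1+1+5+3=10 → 5/15 = 0.3333
  anger: TP=5, FN=1+1+2+1=5 → 5/10 = 0.5000
  fear: TP=13, FN=0+2+3+3=8 → 13/21 = 0.6190
  surprise: TP=4, FN=1+2+3+2=8 → 4/12 = 0.3333
Macro-recall = mean = (0.4286 + 0.3333 + 0.5000 + 0.6190 + 0.3333) / 5 = 0.443

0.443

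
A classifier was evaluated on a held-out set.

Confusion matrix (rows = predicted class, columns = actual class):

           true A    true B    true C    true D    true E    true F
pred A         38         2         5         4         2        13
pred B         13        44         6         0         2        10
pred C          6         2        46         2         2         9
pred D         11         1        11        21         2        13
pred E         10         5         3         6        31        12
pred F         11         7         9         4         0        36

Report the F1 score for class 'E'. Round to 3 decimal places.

0.585

F1 score = 2·TP/(2·TP+FP+FN).
E: TP=31, FP=10+5+3+6+12=36, FN=2+2+2+2+0=8 → 62/106 = 0.5849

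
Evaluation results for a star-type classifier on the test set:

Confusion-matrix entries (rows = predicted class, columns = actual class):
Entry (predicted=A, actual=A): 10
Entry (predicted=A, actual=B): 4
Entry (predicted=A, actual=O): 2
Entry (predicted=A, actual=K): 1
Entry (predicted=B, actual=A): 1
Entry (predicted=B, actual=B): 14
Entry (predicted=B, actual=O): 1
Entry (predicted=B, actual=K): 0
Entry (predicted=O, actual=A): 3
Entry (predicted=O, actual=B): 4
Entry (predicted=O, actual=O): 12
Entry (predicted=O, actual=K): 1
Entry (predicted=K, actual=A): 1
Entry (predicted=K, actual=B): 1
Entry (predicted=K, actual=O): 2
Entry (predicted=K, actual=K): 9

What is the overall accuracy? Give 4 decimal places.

Accuracy = trace / total = (10+14+12+9=45) / 66 = 45/66 = 0.6818

0.6818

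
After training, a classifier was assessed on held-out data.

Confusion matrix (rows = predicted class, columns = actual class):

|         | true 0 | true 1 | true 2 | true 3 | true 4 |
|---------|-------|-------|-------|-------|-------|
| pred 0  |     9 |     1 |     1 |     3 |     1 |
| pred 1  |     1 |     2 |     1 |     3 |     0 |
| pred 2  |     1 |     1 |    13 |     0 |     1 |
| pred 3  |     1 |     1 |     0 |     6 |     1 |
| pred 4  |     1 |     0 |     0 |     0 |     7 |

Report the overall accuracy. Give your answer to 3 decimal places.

0.673

Accuracy = trace / total = (9+2+13+6+7=37) / 55 = 37/55 = 0.673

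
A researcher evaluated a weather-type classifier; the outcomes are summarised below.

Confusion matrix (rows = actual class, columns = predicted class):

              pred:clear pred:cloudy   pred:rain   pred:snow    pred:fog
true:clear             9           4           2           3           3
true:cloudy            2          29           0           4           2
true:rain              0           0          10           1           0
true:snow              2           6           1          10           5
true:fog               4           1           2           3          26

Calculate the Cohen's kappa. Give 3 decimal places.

0.548

Observed agreement pₒ = trace/N = 84/129 = 0.6512
Expected agreement pₑ = Σ (rowᵢ·colᵢ)/N² = (21·17 + 37·40 + 11·15 + 24·21 + 36·36)/129² = 0.2285
κ = (pₒ − pₑ)/(1 − pₑ) = (0.6512 − 0.2285)/(1 − 0.2285) = 0.548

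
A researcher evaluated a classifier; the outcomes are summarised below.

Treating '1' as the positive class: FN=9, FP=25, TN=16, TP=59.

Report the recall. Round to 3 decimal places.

Recall = TP/(TP+FN) = 59/(59+9) = 59/68 = 0.868

0.868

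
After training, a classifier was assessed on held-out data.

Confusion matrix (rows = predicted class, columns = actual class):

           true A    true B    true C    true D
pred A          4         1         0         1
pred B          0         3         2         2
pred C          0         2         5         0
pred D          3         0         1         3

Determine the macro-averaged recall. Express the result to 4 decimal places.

0.5491

Per-class recall (TP/(TP+FN)):
  A: TP=4, FN=0+0+3=3 → 4/7 = 0.57143
  B: TP=3, FN=1+2+0=3 → 3/6 = 0.50000
  C: TP=5, FN=0+2+1=3 → 5/8 = 0.62500
  D: TP=3, FN=1+2+0=3 → 3/6 = 0.50000
Macro-recall = mean = (0.57143 + 0.50000 + 0.62500 + 0.50000) / 4 = 0.5491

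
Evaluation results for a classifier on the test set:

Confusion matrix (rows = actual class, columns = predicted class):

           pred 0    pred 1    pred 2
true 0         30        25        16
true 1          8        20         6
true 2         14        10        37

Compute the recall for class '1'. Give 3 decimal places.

0.588

Treat '1' as positive and all other classes as negative.
recall = TP/(TP+FN).
1: TP=20, FN=8+6=14 → 20/34 = 0.5882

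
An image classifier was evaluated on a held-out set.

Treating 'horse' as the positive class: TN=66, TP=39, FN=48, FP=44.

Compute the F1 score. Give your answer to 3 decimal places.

Precision = TP/(TP+FP) = 39/83 = 0.4699
Recall = TP/(TP+FN) = 39/87 = 0.4483
F1 = 2·TP/(2·TP+FP+FN) = 78/170 = 0.459

0.459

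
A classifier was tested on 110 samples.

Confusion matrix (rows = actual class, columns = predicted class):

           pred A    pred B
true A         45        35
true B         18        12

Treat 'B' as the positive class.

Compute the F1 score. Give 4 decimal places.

0.3117

Precision = TP/(TP+FP) = 12/47 = 0.2553
Recall = TP/(TP+FN) = 12/30 = 0.4000
F1 = 2·TP/(2·TP+FP+FN) = 24/77 = 0.3117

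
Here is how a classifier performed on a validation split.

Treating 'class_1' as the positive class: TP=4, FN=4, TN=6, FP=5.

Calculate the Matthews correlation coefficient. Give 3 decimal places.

0.045

MCC = (TP·TN − FP·FN) / √((TP+FP)(TP+FN)(TN+FP)(TN+FN))
Numerator = 4·6 − 5·4 = 4
Denominator = √(9·8·11·10) = √7920 = 88.9944
MCC = 4 / 88.9944 = 0.045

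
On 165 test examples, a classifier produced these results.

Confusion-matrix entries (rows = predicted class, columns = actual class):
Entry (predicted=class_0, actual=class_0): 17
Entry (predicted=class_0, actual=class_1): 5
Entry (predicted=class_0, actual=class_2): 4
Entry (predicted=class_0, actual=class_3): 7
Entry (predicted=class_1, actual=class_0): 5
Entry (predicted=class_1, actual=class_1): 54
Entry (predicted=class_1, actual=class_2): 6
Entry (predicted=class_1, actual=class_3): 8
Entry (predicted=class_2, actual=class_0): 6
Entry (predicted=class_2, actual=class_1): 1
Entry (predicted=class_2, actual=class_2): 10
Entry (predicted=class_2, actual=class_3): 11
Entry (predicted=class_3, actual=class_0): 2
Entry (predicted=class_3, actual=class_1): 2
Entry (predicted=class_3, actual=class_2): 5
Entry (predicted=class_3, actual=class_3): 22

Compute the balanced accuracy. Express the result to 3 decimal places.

0.574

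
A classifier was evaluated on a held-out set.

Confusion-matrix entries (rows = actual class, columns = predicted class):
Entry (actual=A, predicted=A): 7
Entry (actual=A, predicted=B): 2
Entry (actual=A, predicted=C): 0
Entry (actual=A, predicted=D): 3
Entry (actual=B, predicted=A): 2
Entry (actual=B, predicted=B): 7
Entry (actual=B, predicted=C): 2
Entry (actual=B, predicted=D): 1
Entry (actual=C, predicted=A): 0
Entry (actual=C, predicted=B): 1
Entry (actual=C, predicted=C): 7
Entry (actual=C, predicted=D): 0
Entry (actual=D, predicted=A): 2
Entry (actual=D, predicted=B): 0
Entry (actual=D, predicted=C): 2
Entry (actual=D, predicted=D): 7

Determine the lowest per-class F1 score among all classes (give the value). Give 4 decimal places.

0.6087

Per-class F1 score (2·TP/(2·TP+FP+FN)):
  A: TP=7, FP=2+0+2=4, FN=2+0+3=5 → 14/23 = 0.60870
  B: TP=7, FP=2+1+0=3, FN=2+2+1=5 → 14/22 = 0.63636
  C: TP=7, FP=0+2+2=4, FN=0+1+0=1 → 14/19 = 0.73684
  D: TP=7, FP=3+1+0=4, FN=2+0+2=4 → 14/22 = 0.63636
Lowest is class 'A' with F1 score = 0.6087.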